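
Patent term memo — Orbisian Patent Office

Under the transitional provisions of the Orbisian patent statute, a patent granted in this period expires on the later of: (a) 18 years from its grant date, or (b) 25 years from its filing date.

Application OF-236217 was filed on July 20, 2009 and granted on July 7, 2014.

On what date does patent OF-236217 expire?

July 20, 2034

(a) grant + 18 years → 7 July 2032.
(b) filing + 25 years → 20 July 2034.
Later of the two: 20 July 2034.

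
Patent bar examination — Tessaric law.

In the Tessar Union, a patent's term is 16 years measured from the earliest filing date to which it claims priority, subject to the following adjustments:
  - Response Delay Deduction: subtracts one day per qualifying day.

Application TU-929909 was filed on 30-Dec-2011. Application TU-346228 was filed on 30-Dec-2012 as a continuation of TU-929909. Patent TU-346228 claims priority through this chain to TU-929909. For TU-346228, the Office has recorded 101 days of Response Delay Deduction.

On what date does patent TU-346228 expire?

September 20, 2027

Earliest priority filing: 30 December 2011.
Base term: 30 December 2011 + 16 years → 30 December 2027.
Response Delay Deduction: −101 days → 20 September 2027.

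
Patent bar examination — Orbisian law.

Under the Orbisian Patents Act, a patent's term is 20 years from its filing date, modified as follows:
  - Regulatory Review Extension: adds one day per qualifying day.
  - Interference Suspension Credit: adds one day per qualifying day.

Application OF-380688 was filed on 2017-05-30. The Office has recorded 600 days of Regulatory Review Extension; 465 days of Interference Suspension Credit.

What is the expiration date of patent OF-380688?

Base term: filing date + 20 years → 30 May 2037.
Regulatory Review Extension: +600 days → 20 January 2039.
Interference Suspension Credit: +465 days → 29 April 2040.

April 29, 2040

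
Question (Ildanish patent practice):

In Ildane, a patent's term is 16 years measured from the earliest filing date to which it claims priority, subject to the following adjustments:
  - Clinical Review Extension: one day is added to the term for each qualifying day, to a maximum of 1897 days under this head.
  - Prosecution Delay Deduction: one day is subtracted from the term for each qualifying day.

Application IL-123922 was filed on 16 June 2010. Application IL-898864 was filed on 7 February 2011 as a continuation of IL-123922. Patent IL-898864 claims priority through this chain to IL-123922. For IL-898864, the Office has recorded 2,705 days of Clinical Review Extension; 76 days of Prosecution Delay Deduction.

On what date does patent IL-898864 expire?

2031-06-11

Earliest priority filing: 16 June 2010.
Base term: 16 June 2010 + 16 years → 16 June 2026.
Clinical Review Extension: 2705 days claimed exceeds the 1897-day cap, so +1897 days → 26 August 2031.
Prosecution Delay Deduction: −76 days → 11 June 2031.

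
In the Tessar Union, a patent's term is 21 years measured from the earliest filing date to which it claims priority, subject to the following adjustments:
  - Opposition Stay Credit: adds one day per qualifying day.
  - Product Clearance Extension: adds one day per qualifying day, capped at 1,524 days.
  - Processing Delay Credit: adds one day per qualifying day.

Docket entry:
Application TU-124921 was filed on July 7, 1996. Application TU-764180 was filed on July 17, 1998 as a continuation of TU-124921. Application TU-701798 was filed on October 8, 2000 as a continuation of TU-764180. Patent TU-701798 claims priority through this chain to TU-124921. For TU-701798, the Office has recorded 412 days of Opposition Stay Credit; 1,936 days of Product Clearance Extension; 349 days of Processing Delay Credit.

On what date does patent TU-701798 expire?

Earliest priority filing: 7 July 1996.
Base term: 7 July 1996 + 21 years → 7 July 2017.
Opposition Stay Credit: +412 days → 23 August 2018.
Product Clearance Extension: 1936 days claimed exceeds the 1524-day cap, so +1524 days → 25 October 2022.
Processing Delay Credit: +349 days → 9 October 2023.

2023-10-09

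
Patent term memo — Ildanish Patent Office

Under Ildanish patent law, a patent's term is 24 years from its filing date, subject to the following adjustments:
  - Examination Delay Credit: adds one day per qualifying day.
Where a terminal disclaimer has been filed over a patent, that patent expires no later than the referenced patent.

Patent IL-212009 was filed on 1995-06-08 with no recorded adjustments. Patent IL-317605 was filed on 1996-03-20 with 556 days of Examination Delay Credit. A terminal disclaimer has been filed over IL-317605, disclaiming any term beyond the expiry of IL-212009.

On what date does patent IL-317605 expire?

Natural term of IL-317605:
  Base: filing + 24 years → 20 March 2020.
  Examination Delay Credit: +556 days → 27 September 2021.
Expiry of referenced patent IL-212009:
  Base: filing + 24 years → 8 June 2019.
Terminal disclaimer: IL-317605 expires on the earlier of 27 September 2021 and 8 June 2019.

June 8, 2019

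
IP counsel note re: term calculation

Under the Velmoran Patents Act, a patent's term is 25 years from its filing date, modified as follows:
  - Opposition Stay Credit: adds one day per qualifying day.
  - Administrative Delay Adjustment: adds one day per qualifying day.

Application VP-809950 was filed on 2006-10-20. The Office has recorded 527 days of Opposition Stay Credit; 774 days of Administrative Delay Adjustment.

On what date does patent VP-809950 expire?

May 13, 2035

Base term: filing date + 25 years → 20 October 2031.
Opposition Stay Credit: +527 days → 30 March 2033.
Administrative Delay Adjustment: +774 days → 13 May 2035.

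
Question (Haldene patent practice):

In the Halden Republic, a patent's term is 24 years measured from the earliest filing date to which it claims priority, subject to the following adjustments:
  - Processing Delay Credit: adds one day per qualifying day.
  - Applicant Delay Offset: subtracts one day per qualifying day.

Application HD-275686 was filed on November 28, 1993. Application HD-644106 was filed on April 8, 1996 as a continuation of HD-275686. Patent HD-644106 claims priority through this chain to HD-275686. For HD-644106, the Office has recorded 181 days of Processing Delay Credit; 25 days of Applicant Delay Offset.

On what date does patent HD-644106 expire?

Earliest priority filing: 28 November 1993.
Base term: 28 November 1993 + 24 years → 28 November 2017.
Processing Delay Credit: +181 days → 28 May 2018.
Applicant Delay Offset: −25 days → 3 May 2018.

2018-05-03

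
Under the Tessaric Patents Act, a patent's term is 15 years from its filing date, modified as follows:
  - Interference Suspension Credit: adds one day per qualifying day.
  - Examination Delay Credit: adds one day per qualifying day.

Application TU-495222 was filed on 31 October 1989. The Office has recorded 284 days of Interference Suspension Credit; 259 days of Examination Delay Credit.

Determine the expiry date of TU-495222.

2006-04-27

Base term: filing date + 15 years → 31 October 2004.
Interference Suspension Credit: +284 days → 11 August 2005.
Examination Delay Credit: +259 days → 27 April 2006.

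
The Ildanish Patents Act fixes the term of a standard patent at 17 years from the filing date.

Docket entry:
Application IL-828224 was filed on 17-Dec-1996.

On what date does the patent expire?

Filing date + 17 years → 17 December 2013.

December 17, 2013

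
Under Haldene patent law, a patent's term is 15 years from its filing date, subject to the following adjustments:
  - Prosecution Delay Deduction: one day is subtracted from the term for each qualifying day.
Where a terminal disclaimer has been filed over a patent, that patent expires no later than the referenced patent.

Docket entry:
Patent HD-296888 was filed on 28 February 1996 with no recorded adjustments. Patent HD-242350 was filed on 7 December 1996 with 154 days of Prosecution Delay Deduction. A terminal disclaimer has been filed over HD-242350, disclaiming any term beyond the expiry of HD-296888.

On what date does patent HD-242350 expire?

Natural term of HD-242350:
  Base: filing + 15 years → 7 December 2011.
  Prosecution Delay Deduction: −154 days → 6 July 2011.
Expiry of referenced patent HD-296888:
  Base: filing + 15 years → 28 February 2011.
Terminal disclaimer: HD-242350 expires on the earlier of 6 July 2011 and 28 February 2011.

2011-02-28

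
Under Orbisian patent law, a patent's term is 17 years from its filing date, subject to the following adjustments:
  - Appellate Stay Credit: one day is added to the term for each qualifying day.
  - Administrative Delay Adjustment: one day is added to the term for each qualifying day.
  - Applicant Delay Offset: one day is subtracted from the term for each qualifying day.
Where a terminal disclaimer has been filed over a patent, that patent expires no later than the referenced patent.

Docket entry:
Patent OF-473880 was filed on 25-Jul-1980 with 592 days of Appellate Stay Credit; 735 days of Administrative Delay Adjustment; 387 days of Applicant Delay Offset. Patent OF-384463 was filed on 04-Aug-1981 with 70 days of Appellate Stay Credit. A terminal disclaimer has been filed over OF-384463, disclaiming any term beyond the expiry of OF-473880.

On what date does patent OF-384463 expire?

1998-10-13

Natural term of OF-384463:
  Base: filing + 17 years → 4 August 1998.
  Appellate Stay Credit: +70 days → 13 October 1998.
Expiry of referenced patent OF-473880:
  Base: filing + 17 years → 25 July 1997.
  Appellate Stay Credit: +592 days → 9 March 1999.
  Administrative Delay Adjustment: +735 days → 13 March 2001.
  Applicant Delay Offset: −387 days → 20 February 2000.
Terminal disclaimer: OF-384463 expires on the earlier of 13 October 1998 and 20 February 2000.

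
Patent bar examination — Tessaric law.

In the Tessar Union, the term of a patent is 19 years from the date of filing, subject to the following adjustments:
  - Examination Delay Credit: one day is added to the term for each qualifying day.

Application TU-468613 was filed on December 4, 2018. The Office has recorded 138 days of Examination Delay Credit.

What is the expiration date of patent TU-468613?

Base term: filing date + 19 years → 4 December 2037.
Examination Delay Credit: +138 days → 21 April 2038.

April 21, 2038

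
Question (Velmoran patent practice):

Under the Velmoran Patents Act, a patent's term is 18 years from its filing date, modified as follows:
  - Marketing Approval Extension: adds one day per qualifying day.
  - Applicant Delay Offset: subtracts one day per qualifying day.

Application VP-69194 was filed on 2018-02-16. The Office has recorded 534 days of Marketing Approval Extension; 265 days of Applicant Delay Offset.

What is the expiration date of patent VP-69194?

2036-11-11

Base term: filing date + 18 years → 16 February 2036.
Marketing Approval Extension: +534 days → 3 August 2037.
Applicant Delay Offset: −265 days → 11 November 2036.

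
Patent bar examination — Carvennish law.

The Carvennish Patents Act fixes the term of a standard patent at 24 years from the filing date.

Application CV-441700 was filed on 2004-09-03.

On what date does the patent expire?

September 3, 2028

Filing date + 24 years → 3 September 2028.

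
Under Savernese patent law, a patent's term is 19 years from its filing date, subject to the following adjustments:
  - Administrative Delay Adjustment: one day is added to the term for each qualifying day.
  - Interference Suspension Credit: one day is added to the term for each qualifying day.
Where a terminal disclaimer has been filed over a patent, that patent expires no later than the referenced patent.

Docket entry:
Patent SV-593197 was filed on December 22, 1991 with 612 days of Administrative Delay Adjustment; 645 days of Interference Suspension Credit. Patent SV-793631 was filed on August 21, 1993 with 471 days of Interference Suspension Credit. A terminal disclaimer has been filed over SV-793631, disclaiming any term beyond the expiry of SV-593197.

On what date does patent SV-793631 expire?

Natural term of SV-793631:
  Base: filing + 19 years → 21 August 2012.
  Interference Suspension Credit: +471 days → 5 December 2013.
Expiry of referenced patent SV-593197:
  Base: filing + 19 years → 22 December 2010.
  Administrative Delay Adjustment: +612 days → 25 August 2012.
  Interference Suspension Credit: +645 days → 1 June 2014.
Terminal disclaimer: SV-793631 expires on the earlier of 5 December 2013 and 1 June 2014.

2013-12-05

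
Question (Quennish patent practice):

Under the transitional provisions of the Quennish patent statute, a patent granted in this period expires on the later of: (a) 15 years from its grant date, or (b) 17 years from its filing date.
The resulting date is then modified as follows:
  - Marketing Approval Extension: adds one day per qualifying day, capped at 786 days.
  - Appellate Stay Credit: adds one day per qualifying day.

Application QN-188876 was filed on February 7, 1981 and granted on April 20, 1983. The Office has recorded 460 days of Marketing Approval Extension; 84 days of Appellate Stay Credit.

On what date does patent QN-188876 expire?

1999-10-16

(a) grant + 15 years → 20 April 1998.
(b) filing + 17 years → 7 February 1998.
Later of the two: 20 April 1998.
Marketing Approval Extension: 460 days (within the 786-day cap) → +460 days → 24 July 1999.
Appellate Stay Credit: +84 days → 16 October 1999.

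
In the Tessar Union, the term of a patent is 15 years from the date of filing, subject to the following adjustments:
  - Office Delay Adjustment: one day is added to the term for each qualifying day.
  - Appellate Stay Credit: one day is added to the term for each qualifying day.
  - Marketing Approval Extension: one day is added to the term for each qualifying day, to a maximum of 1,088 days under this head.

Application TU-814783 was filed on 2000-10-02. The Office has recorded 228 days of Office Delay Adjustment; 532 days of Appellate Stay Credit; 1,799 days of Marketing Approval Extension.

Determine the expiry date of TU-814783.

Base term: filing date + 15 years → 2 October 2015.
Office Delay Adjustment: +228 days → 17 May 2016.
Appellate Stay Credit: +532 days → 31 October 2017.
Marketing Approval Extension: 1799 days claimed exceeds the 1088-day cap, so +1088 days → 23 October 2020.

2020-10-23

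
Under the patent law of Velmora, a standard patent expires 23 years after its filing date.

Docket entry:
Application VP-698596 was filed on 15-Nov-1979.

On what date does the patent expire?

Filing date + 23 years → 15 November 2002.

2002-11-15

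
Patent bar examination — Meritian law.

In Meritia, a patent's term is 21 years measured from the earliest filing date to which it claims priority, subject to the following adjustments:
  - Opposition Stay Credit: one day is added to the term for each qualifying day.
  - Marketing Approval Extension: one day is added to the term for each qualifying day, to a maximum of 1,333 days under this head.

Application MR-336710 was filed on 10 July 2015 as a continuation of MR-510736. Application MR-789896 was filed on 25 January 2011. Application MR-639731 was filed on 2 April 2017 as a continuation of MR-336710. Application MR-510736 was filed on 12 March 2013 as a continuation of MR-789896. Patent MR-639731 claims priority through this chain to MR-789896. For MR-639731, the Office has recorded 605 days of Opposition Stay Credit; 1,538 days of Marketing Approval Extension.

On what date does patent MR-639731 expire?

May 16, 2037

Earliest priority filing: 25 January 2011.
Base term: 25 January 2011 + 21 years → 25 January 2032.
Opposition Stay Credit: +605 days → 21 September 2033.
Marketing Approval Extension: 1538 days claimed exceeds the 1333-day cap, so +1333 days → 16 May 2037.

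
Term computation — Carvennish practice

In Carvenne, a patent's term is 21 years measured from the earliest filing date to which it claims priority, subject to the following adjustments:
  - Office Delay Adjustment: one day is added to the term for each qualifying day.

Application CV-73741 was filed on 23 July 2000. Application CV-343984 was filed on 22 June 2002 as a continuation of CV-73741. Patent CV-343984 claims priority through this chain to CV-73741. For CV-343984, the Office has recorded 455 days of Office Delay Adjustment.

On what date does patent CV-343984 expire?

Earliest priority filing: 23 July 2000.
Base term: 23 July 2000 + 21 years → 23 July 2021.
Office Delay Adjustment: +455 days → 21 October 2022.

2022-10-21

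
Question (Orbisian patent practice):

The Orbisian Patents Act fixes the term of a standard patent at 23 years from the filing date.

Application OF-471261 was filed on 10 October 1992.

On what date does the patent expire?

October 10, 2015

Filing date + 23 years → 10 October 2015.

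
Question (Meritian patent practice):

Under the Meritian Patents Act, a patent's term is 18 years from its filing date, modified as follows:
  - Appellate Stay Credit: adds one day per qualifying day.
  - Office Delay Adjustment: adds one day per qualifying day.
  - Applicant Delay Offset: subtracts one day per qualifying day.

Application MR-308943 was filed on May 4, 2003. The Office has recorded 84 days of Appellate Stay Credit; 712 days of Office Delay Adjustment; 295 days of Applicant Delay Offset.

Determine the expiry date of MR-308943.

September 17, 2022

Base term: filing date + 18 years → 4 May 2021.
Appellate Stay Credit: +84 days → 27 July 2021.
Office Delay Adjustment: +712 days → 9 July 2023.
Applicant Delay Offset: −295 days → 17 September 2022.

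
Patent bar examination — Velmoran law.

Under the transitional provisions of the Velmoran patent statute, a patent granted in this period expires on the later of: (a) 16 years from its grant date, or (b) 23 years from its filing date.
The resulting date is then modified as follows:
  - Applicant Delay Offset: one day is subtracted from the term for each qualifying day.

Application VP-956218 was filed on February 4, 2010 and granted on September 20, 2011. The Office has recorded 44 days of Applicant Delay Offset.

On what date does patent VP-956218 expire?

(a) grant + 16 years → 20 September 2027.
(b) filing + 23 years → 4 February 2033.
Later of the two: 4 February 2033.
Applicant Delay Offset: −44 days → 22 December 2032.

2032-12-22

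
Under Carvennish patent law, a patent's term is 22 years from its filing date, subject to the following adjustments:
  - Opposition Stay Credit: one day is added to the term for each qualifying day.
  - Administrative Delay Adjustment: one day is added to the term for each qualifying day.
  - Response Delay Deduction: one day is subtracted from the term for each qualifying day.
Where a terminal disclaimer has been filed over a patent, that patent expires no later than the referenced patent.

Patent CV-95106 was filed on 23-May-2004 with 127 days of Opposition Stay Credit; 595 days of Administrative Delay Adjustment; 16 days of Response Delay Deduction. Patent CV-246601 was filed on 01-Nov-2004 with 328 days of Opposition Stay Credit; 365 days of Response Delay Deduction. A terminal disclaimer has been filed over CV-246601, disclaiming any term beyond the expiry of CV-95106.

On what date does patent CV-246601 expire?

2026-09-25

Natural term of CV-246601:
  Base: filing + 22 years → 1 November 2026.
  Opposition Stay Credit: +328 days → 25 September 2027.
  Response Delay Deduction: −365 days → 25 September 2026.
Expiry of referenced patent CV-95106:
  Base: filing + 22 years → 23 May 2026.
  Opposition Stay Credit: +127 days → 27 September 2026.
  Administrative Delay Adjustment: +595 days → 14 May 2028.
  Response Delay Deduction: −16 days → 28 April 2028.
Terminal disclaimer: CV-246601 expires on the earlier of 25 September 2026 and 28 April 2028.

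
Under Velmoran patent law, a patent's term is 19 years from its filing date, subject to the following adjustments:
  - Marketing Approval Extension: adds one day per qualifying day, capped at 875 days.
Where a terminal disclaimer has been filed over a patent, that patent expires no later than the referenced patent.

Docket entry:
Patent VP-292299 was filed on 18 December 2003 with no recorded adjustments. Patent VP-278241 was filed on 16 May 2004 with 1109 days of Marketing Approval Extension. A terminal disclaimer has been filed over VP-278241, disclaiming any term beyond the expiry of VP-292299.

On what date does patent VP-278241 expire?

2022-12-18

Natural term of VP-278241:
  Base: filing + 19 years → 16 May 2023.
  Marketing Approval Extension: 1109 days claimed exceeds the 875-day cap, so +875 days → 7 October 2025.
Expiry of referenced patent VP-292299:
  Base: filing + 19 years → 18 December 2022.
Terminal disclaimer: VP-278241 expires on the earlier of 7 October 2025 and 18 December 2022.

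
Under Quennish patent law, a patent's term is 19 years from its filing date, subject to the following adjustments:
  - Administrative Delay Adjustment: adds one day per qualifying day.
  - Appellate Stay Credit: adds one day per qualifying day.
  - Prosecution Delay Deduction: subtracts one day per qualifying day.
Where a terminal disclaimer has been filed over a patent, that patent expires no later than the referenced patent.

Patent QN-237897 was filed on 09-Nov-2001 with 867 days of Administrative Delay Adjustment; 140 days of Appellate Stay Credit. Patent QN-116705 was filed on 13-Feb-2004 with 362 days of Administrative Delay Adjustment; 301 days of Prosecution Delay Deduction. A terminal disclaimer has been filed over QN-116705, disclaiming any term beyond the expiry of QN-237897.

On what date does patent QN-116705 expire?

Natural term of QN-116705:
  Base: filing + 19 years → 13 February 2023.
  Administrative Delay Adjustment: +362 days → 10 February 2024.
  Prosecution Delay Deduction: −301 days → 15 April 2023.
Expiry of referenced patent QN-237897:
  Base: filing + 19 years → 9 November 2020.
  Administrative Delay Adjustment: +867 days → 26 March 2023.
  Appellate Stay Credit: +140 days → 13 August 2023.
Terminal disclaimer: QN-116705 expires on the earlier of 15 April 2023 and 13 August 2023.

April 15, 2023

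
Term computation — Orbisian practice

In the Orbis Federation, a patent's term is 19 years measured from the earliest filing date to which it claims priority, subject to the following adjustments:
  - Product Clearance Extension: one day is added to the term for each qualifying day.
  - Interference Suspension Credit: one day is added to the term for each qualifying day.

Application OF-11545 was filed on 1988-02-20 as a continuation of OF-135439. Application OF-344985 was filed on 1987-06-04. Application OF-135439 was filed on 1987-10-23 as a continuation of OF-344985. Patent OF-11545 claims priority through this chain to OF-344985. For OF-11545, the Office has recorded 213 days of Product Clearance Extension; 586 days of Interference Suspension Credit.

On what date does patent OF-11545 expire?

Earliest priority filing: 4 June 1987.
Base term: 4 June 1987 + 19 years → 4 June 2006.
Product Clearance Extension: +213 days → 3 January 2007.
Interference Suspension Credit: +586 days → 11 August 2008.

2008-08-11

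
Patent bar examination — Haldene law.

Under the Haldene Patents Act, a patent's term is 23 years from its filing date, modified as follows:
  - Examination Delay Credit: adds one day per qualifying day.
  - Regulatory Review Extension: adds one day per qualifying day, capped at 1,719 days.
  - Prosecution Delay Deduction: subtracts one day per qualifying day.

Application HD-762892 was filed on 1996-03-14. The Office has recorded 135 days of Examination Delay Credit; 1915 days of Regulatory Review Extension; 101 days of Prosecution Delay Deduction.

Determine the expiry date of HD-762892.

Base term: filing date + 23 years → 14 March 2019.
Examination Delay Credit: +135 days → 27 July 2019.
Regulatory Review Extension: 1915 days claimed exceeds the 1719-day cap, so +1719 days → 10 April 2024.
Prosecution Delay Deduction: −101 days → 31 December 2023.

December 31, 2023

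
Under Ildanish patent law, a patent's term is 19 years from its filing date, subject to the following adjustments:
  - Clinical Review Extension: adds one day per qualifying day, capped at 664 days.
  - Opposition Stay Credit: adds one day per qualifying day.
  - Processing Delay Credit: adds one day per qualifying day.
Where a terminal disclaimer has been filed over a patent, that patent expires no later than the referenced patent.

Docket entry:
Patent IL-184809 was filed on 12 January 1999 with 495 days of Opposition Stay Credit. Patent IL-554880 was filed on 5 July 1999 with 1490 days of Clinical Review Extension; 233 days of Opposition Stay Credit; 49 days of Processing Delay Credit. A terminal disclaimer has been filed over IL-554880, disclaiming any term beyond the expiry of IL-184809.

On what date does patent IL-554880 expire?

2019-05-22

Natural term of IL-554880:
  Base: filing + 19 years → 5 July 2018.
  Clinical Review Extension: 1490 days claimed exceeds the 664-day cap, so +664 days → 29 April 2020.
  Opposition Stay Credit: +233 days → 18 December 2020.
  Processing Delay Credit: +49 days → 5 February 2021.
Expiry of referenced patent IL-184809:
  Base: filing + 19 years → 12 January 2018.
  Opposition Stay Credit: +495 days → 22 May 2019.
Terminal disclaimer: IL-554880 expires on the earlier of 5 February 2021 and 22 May 2019.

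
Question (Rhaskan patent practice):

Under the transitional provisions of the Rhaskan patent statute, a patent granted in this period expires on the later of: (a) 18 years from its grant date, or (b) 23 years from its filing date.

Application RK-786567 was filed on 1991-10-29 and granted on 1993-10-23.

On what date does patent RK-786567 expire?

October 29, 2014

(a) grant + 18 years → 23 October 2011.
(b) filing + 23 years → 29 October 2014.
Later of the two: 29 October 2014.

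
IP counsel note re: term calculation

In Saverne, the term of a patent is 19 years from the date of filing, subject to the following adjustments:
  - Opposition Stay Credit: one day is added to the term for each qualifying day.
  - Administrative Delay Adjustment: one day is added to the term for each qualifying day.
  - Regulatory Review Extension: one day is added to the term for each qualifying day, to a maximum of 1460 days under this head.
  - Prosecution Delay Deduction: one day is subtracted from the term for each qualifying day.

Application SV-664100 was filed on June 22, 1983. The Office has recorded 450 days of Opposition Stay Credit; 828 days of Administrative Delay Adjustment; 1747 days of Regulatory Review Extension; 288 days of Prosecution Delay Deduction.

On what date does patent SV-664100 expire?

Base term: filing date + 19 years → 22 June 2002.
Opposition Stay Credit: +450 days → 15 September 2003.
Administrative Delay Adjustment: +828 days → 21 December 2005.
Regulatory Review Extension: 1747 days claimed exceeds the 1460-day cap, so +1460 days → 20 December 2009.
Prosecution Delay Deduction: −288 days → 7 March 2009.

March 7, 2009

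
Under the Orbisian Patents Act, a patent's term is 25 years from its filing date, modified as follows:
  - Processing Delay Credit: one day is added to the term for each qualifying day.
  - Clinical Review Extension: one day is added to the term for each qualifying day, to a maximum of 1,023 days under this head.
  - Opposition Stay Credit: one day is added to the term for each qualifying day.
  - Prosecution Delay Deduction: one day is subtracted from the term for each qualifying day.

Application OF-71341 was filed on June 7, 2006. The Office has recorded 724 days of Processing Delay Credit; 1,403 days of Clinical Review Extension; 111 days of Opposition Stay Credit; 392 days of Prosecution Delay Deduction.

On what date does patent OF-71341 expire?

June 12, 2035

Base term: filing date + 25 years → 7 June 2031.
Processing Delay Credit: +724 days → 31 May 2033.
Clinical Review Extension: 1403 days claimed exceeds the 1023-day cap, so +1023 days → 19 March 2036.
Opposition Stay Credit: +111 days → 8 July 2036.
Prosecution Delay Deduction: −392 days → 12 June 2035.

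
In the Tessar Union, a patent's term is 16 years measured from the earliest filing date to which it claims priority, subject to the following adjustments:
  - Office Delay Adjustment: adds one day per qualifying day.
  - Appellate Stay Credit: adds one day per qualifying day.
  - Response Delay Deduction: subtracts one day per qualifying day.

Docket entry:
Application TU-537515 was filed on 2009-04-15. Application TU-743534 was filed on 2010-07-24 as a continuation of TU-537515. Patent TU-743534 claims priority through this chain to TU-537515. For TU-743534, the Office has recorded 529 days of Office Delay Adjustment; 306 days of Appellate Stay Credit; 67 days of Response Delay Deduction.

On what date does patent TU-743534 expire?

Earliest priority filing: 15 April 2009.
Base term: 15 April 2009 + 16 years → 15 April 2025.
Office Delay Adjustment: +529 days → 26 September 2026.
Appellate Stay Credit: +306 days → 29 July 2027.
Response Delay Deduction: −67 days → 23 May 2027.

May 23, 2027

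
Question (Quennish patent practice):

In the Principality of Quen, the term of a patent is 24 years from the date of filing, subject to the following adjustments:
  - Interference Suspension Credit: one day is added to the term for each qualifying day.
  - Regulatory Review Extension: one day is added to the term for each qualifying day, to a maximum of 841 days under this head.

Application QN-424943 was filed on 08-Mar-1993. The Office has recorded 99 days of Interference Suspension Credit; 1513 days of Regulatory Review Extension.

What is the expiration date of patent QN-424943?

October 4, 2019

Base term: filing date + 24 years → 8 March 2017.
Interference Suspension Credit: +99 days → 15 June 2017.
Regulatory Review Extension: 1513 days claimed exceeds the 841-day cap, so +841 days → 4 October 2019.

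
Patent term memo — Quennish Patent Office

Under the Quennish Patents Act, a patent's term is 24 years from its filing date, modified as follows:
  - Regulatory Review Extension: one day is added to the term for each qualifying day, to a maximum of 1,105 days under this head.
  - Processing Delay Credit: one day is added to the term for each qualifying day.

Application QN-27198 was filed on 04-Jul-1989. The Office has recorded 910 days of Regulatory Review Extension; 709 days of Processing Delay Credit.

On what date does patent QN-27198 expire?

2017-12-09

Base term: filing date + 24 years → 4 July 2013.
Regulatory Review Extension: 910 days (within the 1105-day cap) → +910 days → 31 December 2015.
Processing Delay Credit: +709 days → 9 December 2017.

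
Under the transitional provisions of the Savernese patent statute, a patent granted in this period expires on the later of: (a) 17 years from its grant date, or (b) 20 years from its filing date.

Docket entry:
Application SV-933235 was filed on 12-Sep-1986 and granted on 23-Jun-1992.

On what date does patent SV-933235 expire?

June 23, 2009

(a) grant + 17 years → 23 June 2009.
(b) filing + 20 years → 12 September 2006.
Later of the two: 23 June 2009.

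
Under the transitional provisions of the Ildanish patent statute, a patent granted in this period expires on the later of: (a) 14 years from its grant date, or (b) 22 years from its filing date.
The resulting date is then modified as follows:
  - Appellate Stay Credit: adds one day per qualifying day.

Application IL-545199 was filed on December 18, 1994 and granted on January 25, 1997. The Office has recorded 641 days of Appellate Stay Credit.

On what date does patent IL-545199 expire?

(a) grant + 14 years → 25 January 2011.
(b) filing + 22 years → 18 December 2016.
Later of the two: 18 December 2016.
Appellate Stay Credit: +641 days → 20 September 2018.

2018-09-20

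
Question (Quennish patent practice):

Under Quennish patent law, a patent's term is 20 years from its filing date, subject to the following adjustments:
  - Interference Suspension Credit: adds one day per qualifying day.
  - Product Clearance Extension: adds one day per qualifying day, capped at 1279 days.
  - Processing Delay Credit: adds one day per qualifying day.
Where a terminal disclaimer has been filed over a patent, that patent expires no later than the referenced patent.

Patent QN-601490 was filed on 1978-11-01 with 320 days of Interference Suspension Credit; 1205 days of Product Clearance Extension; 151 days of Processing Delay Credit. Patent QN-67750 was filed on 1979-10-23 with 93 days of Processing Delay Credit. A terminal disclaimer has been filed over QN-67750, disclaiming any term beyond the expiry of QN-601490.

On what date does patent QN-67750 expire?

Natural term of QN-67750:
  Base: filing + 20 years → 23 October 1999.
  Processing Delay Credit: +93 days → 24 January 2000.
Expiry of referenced patent QN-601490:
  Base: filing + 20 years → 1 November 1998.
  Interference Suspension Credit: +320 days → 17 September 1999.
  Product Clearance Extension: 1205 days (within the 1279-day cap) → +1205 days → 4 January 2003.
  Processing Delay Credit: +151 days → 4 June 2003.
Terminal disclaimer: QN-67750 expires on the earlier of 24 January 2000 and 4 June 2003.

2000-01-24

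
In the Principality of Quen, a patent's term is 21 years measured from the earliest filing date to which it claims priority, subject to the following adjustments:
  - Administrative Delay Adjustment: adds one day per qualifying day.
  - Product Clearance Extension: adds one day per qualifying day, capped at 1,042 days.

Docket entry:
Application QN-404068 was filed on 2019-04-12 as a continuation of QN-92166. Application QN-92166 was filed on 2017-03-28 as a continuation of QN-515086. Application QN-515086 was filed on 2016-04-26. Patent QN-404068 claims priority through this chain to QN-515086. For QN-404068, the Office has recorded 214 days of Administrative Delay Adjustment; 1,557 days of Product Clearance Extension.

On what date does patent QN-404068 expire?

2040-10-03

Earliest priority filing: 26 April 2016.
Base term: 26 April 2016 + 21 years → 26 April 2037.
Administrative Delay Adjustment: +214 days → 26 November 2037.
Product Clearance Extension: 1557 days claimed exceeds the 1042-day cap, so +1042 days → 3 October 2040.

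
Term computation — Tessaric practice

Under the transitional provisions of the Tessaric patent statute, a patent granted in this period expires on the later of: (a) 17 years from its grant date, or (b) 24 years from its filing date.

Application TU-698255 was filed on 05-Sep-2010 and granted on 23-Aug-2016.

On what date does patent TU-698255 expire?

(a) grant + 17 years → 23 August 2033.
(b) filing + 24 years → 5 September 2034.
Later of the two: 5 September 2034.

September 5, 2034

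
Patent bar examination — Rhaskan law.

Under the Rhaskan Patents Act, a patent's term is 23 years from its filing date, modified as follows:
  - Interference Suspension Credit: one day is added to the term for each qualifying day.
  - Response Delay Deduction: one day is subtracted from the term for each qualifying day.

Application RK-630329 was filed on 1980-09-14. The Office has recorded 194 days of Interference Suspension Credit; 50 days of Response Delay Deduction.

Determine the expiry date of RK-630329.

Base term: filing date + 23 years → 14 September 2003.
Interference Suspension Credit: +194 days → 26 March 2004.
Response Delay Deduction: −50 days → 5 February 2004.

February 5, 2004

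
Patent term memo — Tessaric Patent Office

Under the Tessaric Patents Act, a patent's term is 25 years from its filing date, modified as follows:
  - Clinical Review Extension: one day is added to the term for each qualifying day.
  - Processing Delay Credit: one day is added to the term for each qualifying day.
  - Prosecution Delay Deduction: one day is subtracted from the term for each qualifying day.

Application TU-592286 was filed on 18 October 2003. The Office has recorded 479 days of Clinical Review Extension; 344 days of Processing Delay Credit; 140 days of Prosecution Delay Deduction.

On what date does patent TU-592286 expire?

2030-09-01

Base term: filing date + 25 years → 18 October 2028.
Clinical Review Extension: +479 days → 9 February 2030.
Processing Delay Credit: +344 days → 19 January 2031.
Prosecution Delay Deduction: −140 days → 1 September 2030.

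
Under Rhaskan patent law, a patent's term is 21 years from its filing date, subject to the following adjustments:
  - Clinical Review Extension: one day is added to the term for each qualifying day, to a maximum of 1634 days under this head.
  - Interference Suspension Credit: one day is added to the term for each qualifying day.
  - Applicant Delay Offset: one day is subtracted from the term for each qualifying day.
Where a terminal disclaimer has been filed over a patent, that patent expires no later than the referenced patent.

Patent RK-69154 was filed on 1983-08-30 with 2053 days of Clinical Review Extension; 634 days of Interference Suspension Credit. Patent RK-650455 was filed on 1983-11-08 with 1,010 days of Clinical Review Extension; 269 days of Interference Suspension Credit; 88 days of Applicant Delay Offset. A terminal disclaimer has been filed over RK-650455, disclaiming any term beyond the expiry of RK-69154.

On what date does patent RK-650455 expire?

February 12, 2008

Natural term of RK-650455:
  Base: filing + 21 years → 8 November 2004.
  Clinical Review Extension: 1010 days (within the 1634-day cap) → +1010 days → 15 August 2007.
  Interference Suspension Credit: +269 days → 10 May 2008.
  Applicant Delay Offset: −88 days → 12 February 2008.
Expiry of referenced patent RK-69154:
  Base: filing + 21 years → 30 August 2004.
  Clinical Review Extension: 2053 days claimed exceeds the 1634-day cap, so +1634 days → 19 February 2009.
  Interference Suspension Credit: +634 days → 15 November 2010.
Terminal disclaimer: RK-650455 expires on the earlier of 12 February 2008 and 15 November 2010.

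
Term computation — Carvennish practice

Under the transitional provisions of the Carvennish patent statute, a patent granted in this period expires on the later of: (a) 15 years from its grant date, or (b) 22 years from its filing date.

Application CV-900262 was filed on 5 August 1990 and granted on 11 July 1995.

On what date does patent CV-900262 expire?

August 5, 2012

(a) grant + 15 years → 11 July 2010.
(b) filing + 22 years → 5 August 2012.
Later of the two: 5 August 2012.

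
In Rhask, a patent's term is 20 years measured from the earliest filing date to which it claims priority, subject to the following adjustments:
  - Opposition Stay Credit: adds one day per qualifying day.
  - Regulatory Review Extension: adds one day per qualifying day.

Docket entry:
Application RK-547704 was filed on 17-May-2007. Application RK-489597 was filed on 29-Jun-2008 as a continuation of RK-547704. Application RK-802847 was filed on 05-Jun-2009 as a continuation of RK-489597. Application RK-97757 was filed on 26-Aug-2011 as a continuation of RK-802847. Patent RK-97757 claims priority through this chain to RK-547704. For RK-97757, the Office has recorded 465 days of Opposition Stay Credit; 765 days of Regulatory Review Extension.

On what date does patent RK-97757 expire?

Earliest priority filing: 17 May 2007.
Base term: 17 May 2007 + 20 years → 17 May 2027.
Opposition Stay Credit: +465 days → 24 August 2028.
Regulatory Review Extension: +765 days → 28 September 2030.

September 28, 2030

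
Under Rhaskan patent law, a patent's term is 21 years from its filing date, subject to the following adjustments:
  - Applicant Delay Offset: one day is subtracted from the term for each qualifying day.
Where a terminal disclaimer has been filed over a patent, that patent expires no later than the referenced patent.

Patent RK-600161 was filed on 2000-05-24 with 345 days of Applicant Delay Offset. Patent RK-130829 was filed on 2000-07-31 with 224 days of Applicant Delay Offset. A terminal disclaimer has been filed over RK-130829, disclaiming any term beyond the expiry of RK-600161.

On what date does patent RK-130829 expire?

2020-06-13

Natural term of RK-130829:
  Base: filing + 21 years → 31 July 2021.
  Applicant Delay Offset: −224 days → 19 December 2020.
Expiry of referenced patent RK-600161:
  Base: filing + 21 years → 24 May 2021.
  Applicant Delay Offset: −345 days → 13 June 2020.
Terminal disclaimer: RK-130829 expires on the earlier of 19 December 2020 and 13 June 2020.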